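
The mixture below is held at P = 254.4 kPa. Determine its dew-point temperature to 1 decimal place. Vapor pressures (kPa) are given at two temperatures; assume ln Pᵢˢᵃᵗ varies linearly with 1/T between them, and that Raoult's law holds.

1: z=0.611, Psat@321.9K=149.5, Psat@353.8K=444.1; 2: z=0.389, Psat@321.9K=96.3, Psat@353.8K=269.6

Dew-point temperature: Σzᵢ·P/Pᵢˢᵃᵗ(T) = 1. Interpolate ln Pᵢˢᵃᵗ = aᵢ + bᵢ/T.
  T = 321.9 K: ΣzᵢP/Pᵢˢᵃᵗ = 2.0674
  T = 353.8 K: ΣzᵢP/Pᵢˢᵃᵗ = 0.7171
  T = 337.9 K: ΣzᵢP/Pᵢˢᵃᵗ = 1.1854
  T = 345.9 K: ΣzᵢP/Pᵢˢᵃᵗ = 0.9152
  T = 341.9 K: ΣzᵢP/Pᵢˢᵃᵗ = 1.0400
  T = 343.9 K: ΣzᵢP/Pᵢˢᵃᵗ = 0.9752
Interpolating between 341.9 K and 343.9 K gives T ≈ 343.1 K.

T = 343.1 K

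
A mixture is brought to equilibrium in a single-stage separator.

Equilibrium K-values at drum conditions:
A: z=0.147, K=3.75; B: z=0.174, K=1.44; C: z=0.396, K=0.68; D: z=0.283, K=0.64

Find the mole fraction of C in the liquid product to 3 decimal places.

x_C = 0.451

Let ψ = V/F and solve Σ zᵢ(Kᵢ−1)/(1+ψ(Kᵢ−1)) = 0.
Feasibility: ΣzᵢKᵢ = 1.252, Σzᵢ/Kᵢ = 1.185 — both > 1, two phases present.
Newton–Raphson from ψ = 0.36:
  ψ = 0.360: g = 0.0090, g' = -0.406 → ψ = 0.382
  ψ = 0.382: g = 0.0002, g' = -0.391 → ψ = 0.383
Converged at ψ = 0.383.
Compositions from xᵢ = zᵢ/(1+ψ(Kᵢ−1)), yᵢ = Kᵢxᵢ:
  A: x = 0.072, y = 0.269
  B: x = 0.149, y = 0.214
  C: x = 0.451, y = 0.307
  D: x = 0.328, y = 0.210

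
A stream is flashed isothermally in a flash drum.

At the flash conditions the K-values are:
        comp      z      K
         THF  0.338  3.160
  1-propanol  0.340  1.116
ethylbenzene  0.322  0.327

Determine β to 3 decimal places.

β = 0.588

Rachford–Rice: g(β) = Σ zᵢ(Kᵢ−1)/(1+β(Kᵢ−1)) = 0.
g(0) = ΣzᵢKᵢ − 1 = 0.553 and g(1) = 1 − Σzᵢ/Kᵢ = -0.396, so a root lies in (0, 1).
Newton iteration, β⁰ = 0.5:
  β = 0.500: g = 0.0617, g' = -0.700 → β = 0.588
Converged at β = 0.588.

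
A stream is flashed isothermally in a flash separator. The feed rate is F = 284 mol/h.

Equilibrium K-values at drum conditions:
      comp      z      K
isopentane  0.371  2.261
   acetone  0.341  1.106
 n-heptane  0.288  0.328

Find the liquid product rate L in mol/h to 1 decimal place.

Material balance + equilibrium reduce to Σ zᵢ(Kᵢ−1)/(1+ψ(Kᵢ−1)) = 0.
g(0) = ΣzᵢKᵢ − 1 = 0.310 and g(1) = 1 − Σzᵢ/Kᵢ = -0.350, so a root lies in (0, 1).
Newton–Raphson from ψ = 0.61:
  ψ = 0.610: g = -0.0296, g' = -0.565 → ψ = 0.558
  ψ = 0.558: g = -0.0007, g' = -0.539 → ψ = 0.556
Converged at ψ = 0.556.
Then V = ψ·F = 0.5563·284 = 158.0 mol/h and L = F − V = 126.0 mol/h.

L = 126.0 mol/h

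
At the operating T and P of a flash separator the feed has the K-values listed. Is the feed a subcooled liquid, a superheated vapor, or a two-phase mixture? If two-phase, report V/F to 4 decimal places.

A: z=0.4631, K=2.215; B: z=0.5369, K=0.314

two-phase, V/F = 0.2332

ΣzᵢKᵢ = 1.1944; Σzᵢ/Kᵢ = 1.9189.
Both exceed 1, so a two-phase solution exists.
Newton iteration, ψ⁰ = 0.36:
  ψ = 0.3600: g = -0.09765, g' = -0.7764 → ψ = 0.2342
  ψ = 0.2342: g = -0.00081, g' = -0.7729 → ψ = 0.2332
Converged at ψ = 0.2332.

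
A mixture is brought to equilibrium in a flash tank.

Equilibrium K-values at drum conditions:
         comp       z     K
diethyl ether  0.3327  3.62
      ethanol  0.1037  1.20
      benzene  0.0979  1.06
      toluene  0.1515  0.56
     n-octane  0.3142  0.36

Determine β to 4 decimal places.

Rachford–Rice: g(β) = Σ zᵢ(Kᵢ−1)/(1+β(Kᵢ−1)) = 0.
Feasibility: ΣzᵢKᵢ = 1.6305, Σzᵢ/Kᵢ = 1.4140 — both > 1, two phases present.
Iterate (Newton) starting at β = 0.5:
  β = 0.5000: g = 0.02073, g' = -0.7583 → β = 0.5273
  β = 0.5273: g = 0.00013, g' = -0.7493 → β = 0.5275
Converged at β = 0.5275.

β = 0.5275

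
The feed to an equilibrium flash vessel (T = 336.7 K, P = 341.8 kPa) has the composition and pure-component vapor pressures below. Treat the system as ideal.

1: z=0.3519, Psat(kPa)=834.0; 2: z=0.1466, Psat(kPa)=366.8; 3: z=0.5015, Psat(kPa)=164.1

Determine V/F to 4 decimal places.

V/F = 0.4054

Raoult's law: Kᵢ = Pᵢˢᵃᵗ/P = Pᵢˢᵃᵗ/341.8.
  K_1 = 834.0/341.8 = 2.440023, K_2 = 366.8/341.8 = 1.073142, K_3 = 164.1/341.8 = 0.480105
Rachford–Rice: g(V/F) = Σ zᵢ(Kᵢ−1)/(1+V/F(Kᵢ−1)) = 0.
Check two-phase: ΣzᵢKᵢ = 1.2567 > 1 and Σzᵢ/Kᵢ = 1.3254 > 1, so g(0) = 0.2567 > 0 and g(1) = -0.3254 < 0.
Newton iteration, V/F⁰ = 0.5:
  V/F = 0.5000: g = -0.04735, g' = -0.4949 → V/F = 0.4043
  V/F = 0.4043: g = 0.00056, g' = -0.5095 → V/F = 0.4054
Converged at V/F = 0.4054.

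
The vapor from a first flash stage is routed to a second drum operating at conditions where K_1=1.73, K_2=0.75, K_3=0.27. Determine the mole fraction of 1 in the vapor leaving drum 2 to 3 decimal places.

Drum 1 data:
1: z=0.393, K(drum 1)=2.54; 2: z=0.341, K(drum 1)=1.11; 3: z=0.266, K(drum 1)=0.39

Drum 1:
Rachford–Rice: g(ψ₁) = Σ zᵢ(Kᵢ−1)/(1+ψ₁(Kᵢ−1)) = 0.
g(0) = ΣzᵢKᵢ − 1 = 0.480 and g(1) = 1 − Σzᵢ/Kᵢ = -0.144, so a root lies in (0, 1).
Newton iteration, ψ₁⁰ = 0.5:
  ψ₁ = 0.500: g = 0.1440, g' = -0.506 → ψ₁ = 0.785
  ψ₁ = 0.785: g = -0.0026, g' = -0.559 → ψ₁ = 0.780
Converged at ψ₁ = 0.780.
Drum-1 compositions:
  1: x = 0.179, y = 0.454
  2: x = 0.314, y = 0.349
  3: x = 0.507, y = 0.198
Drum-2 feed = drum-1 vapor: z₂ = (0.4535, 0.3486, 0.1979).
Drum 2:
Rachford–Rice: g(ψ₂) = Σ zᵢ(Kᵢ−1)/(1+ψ₂(Kᵢ−1)) = 0.
g(0) = ΣzᵢKᵢ − 1 = 0.099 and g(1) = 1 − Σzᵢ/Kᵢ = -0.460, so a root lies in (0, 1).
Newton iteration, ψ₂⁰ = 0.5:
  ψ₂ = 0.500: g = -0.0846, g' = -0.420 → ψ₂ = 0.299
  ψ₂ = 0.299: g = -0.0071, g' = -0.361 → ψ₂ = 0.279
Converged at ψ₂ = 0.279.
  1: x = 0.377, y = 0.652
  2: x = 0.375, y = 0.281
  3: x = 0.248, y = 0.067

y_1 (drum 2) = 0.652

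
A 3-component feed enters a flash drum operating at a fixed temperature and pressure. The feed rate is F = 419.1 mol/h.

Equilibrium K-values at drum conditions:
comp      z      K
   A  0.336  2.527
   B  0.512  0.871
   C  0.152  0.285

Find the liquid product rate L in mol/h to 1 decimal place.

Rachford–Rice: g(V/F) = Σ zᵢ(Kᵢ−1)/(1+V/F(Kᵢ−1)) = 0.
Check two-phase: ΣzᵢKᵢ = 1.338 > 1 and Σzᵢ/Kᵢ = 1.254 > 1, so g(0) = 0.338 > 0 and g(1) = -0.254 < 0.
Newton–Raphson from V/F = 0.5:
  V/F = 0.500: g = 0.0512, g' = -0.450 → V/F = 0.614
  V/F = 0.614: g = -0.0006, g' = -0.466 → V/F = 0.613
Converged at V/F = 0.613.
Then V = V/F·F = 0.6126·419.1 = 256.7 mol/h and L = F − V = 162.4 mol/h.

L = 162.4 mol/h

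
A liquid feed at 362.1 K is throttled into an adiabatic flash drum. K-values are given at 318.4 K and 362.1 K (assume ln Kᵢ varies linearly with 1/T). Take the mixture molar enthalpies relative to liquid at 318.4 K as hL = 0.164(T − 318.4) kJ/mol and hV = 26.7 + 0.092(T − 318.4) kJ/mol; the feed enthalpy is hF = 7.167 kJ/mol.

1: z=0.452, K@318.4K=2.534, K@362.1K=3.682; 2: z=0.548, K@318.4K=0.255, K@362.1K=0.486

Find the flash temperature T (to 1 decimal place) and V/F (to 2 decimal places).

Adiabatic flash: solve Rachford–Rice at each trial T, then check hF = ψ·hV(T) + (1−ψ)·hL(T).
  T = 318.4 K: K = (2.534, 0.255), RR gives ψ = 0.249, H_out = 6.661 kJ/mol
  T = 362.1 K: K = (3.682, 0.486), RR gives ψ = 0.675, H_out = 23.067 kJ/mol
  T = 340.2 K: K = (3.090, 0.359), RR gives ψ = 0.443, H_out = 14.711 kJ/mol
  T = 329.3 K: K = (2.807, 0.304), RR gives ψ = 0.347, H_out = 10.769 kJ/mol
  T = 323.9 K: K = (2.671, 0.279), RR gives ψ = 0.299, H_out = 8.770 kJ/mol
  T = 321.1 K: K = (2.601, 0.267), RR gives ψ = 0.274, H_out = 7.708 kJ/mol
  T = 319.8 K: K = (2.569, 0.261), RR gives ψ = 0.262, H_out = 7.207 kJ/mol
Linear interpolation between T = 318.4 (H_out = 6.661) and T = 319.8 (H_out = 7.207) on hF = 7.167 gives T ≈ 319.7 K, at which ψ = 0.26.

T = 319.7 K, V/F = 0.26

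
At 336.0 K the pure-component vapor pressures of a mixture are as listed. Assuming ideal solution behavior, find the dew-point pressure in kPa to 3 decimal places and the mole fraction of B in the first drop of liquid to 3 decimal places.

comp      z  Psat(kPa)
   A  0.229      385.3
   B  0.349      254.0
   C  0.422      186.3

At the dew point ψ → 1, so Σzᵢ/Kᵢ = 1 with Kᵢ = Pᵢˢᵃᵗ/P ⇒ 1/P = Σzᵢ/Pᵢˢᵃᵗ.
1/P = 0.229/385.3 + 0.349/254.0 + 0.422/186.3 = 0.004234 ⇒ P = 236.210 kPa
xᵢ = zᵢP/Pᵢˢᵃᵗ ⇒ x_B = 0.349·236.210/254.0 = 0.325

Pdew = 236.210 kPa, x_B = 0.325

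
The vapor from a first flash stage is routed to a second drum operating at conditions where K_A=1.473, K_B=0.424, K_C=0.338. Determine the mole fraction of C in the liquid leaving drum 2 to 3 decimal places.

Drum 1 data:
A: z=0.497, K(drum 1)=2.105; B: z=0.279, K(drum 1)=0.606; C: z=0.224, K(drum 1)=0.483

Drum 1:
Material balance + equilibrium reduce to Σ zᵢ(Kᵢ−1)/(1+ψ₁(Kᵢ−1)) = 0.
Feasibility: ΣzᵢKᵢ = 1.323, Σzᵢ/Kᵢ = 1.160 — both > 1, two phases present.
Newton iteration, ψ₁⁰ = 0.45:
  ψ₁ = 0.450: g = 0.0823, g' = -0.436 → ψ₁ = 0.639
  ψ₁ = 0.639: g = 0.0022, g' = -0.419 → ψ₁ = 0.644
Converged at ψ₁ = 0.644.
Drum-1 compositions:
  A: x = 0.290, y = 0.611
  B: x = 0.374, y = 0.227
  C: x = 0.336, y = 0.162
Drum-2 feed = drum-1 vapor: z₂ = (0.6113, 0.2265, 0.1622).
Drum 2:
Let ψ₂ = V/F and solve Σ zᵢ(Kᵢ−1)/(1+ψ₂(Kᵢ−1)) = 0.
Feasibility: ΣzᵢKᵢ = 1.051, Σzᵢ/Kᵢ = 1.429 — both > 1, two phases present.
Iterate (Newton) starting at ψ₂ = 0.42:
  ψ₂ = 0.420: g = -0.0796, g' = -0.362 → ψ₂ = 0.200
  ψ₂ = 0.200: g = -0.0072, g' = -0.305 → ψ₂ = 0.177
Converged at ψ₂ = 0.177.
  A: x = 0.564, y = 0.831
  B: x = 0.252, y = 0.107
  C: x = 0.184, y = 0.062

x_C (drum 2) = 0.184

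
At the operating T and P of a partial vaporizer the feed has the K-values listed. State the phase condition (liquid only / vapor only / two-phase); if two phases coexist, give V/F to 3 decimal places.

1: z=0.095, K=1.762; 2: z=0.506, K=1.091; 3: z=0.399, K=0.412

ΣzᵢKᵢ = 0.884; Σzᵢ/Kᵢ = 1.486.
Since ΣzᵢKᵢ < 1 the mixture is below its bubble point — single liquid phase.

liquid only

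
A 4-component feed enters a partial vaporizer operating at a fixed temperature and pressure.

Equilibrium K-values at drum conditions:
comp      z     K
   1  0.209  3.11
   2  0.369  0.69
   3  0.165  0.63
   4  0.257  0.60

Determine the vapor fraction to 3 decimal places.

Let ψ = V/F and solve Σ zᵢ(Kᵢ−1)/(1+ψ(Kᵢ−1)) = 0.
Check two-phase: ΣzᵢKᵢ = 1.163 > 1 and Σzᵢ/Kᵢ = 1.292 > 1, so g(0) = 0.163 > 0 and g(1) = -0.292 < 0.
Iterate (Newton) starting at ψ = 0.5:
  ψ = 0.500: g = -0.1242, g' = -0.368 → ψ = 0.163
  ψ = 0.163: g = 0.0329, g' = -0.628 → ψ = 0.215
  ψ = 0.215: g = 0.0019, g' = -0.557 → ψ = 0.219
Converged at ψ = 0.219.

ψ = 0.219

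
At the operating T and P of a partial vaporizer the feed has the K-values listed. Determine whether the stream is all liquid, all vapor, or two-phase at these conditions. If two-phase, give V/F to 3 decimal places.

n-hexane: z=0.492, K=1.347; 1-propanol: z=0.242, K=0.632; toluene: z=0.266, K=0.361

all liquid

ΣzᵢKᵢ = 0.912; Σzᵢ/Kᵢ = 1.485.
Since ΣzᵢKᵢ < 1 the mixture is below its bubble point — single liquid phase.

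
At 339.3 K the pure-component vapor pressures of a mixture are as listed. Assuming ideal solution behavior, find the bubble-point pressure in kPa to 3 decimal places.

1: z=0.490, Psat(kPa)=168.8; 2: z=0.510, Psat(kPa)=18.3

At the bubble point ψ → 0, so ΣzᵢKᵢ = 1 with Kᵢ = Pᵢˢᵃᵗ/P ⇒ P = ΣzᵢPᵢˢᵃᵗ.
P = 0.490·168.8 + 0.510·18.3 = 92.045 kPa

Pbub = 92.045 kPa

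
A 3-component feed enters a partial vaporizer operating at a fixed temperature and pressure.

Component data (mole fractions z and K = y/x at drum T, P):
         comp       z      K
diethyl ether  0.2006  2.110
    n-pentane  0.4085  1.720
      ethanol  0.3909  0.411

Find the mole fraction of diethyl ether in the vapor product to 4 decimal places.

Newton iteration, ψ⁰ = 0.44:
  ψ = 0.4400: g = 0.06218, g' = -0.4808 → ψ = 0.5693
  ψ = 0.5693: g = -0.00135, g' = -0.5063 → ψ = 0.5667
Converged at ψ = 0.5667.
Compositions from xᵢ = zᵢ/(1+ψ(Kᵢ−1)), yᵢ = Kᵢxᵢ:
  diethyl ether: x = 0.1231, y = 0.2598
  n-pentane: x = 0.2901, y = 0.4990
  ethanol: x = 0.5867, y = 0.2411

y_diethyl ether = 0.2598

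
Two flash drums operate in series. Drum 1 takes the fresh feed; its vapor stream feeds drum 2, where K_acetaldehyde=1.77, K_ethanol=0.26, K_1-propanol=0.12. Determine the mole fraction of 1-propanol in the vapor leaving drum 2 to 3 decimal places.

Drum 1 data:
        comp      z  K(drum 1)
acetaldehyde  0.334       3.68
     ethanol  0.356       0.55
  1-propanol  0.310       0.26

y_1-propanol (drum 2) = 0.020

Drum 1:
Let ψ₁ = V/F and solve Σ zᵢ(Kᵢ−1)/(1+ψ₁(Kᵢ−1)) = 0.
Feasibility: ΣzᵢKᵢ = 1.506, Σzᵢ/Kᵢ = 1.930 — both > 1, two phases present.
Newton–Raphson from ψ₁ = 0.6:
  ψ₁ = 0.600: g = -0.2888, g' = -1.037 → ψ₁ = 0.322
  ψ₁ = 0.322: g = -0.0075, g' = -1.083 → ψ₁ = 0.315
Converged at ψ₁ = 0.315.
Drum-1 compositions:
  acetaldehyde: x = 0.181, y = 0.667
  ethanol: x = 0.415, y = 0.228
  1-propanol: x = 0.404, y = 0.105
Drum-2 feed = drum-1 vapor: z₂ = (0.6668, 0.2281, 0.1051).
Drum 2:
Rachford–Rice: g(ψ₂) = Σ zᵢ(Kᵢ−1)/(1+ψ₂(Kᵢ−1)) = 0.
Check two-phase: ΣzᵢKᵢ = 1.252 > 1 and Σzᵢ/Kᵢ = 2.130 > 1, so g(0) = 0.252 > 0 and g(1) = -1.130 < 0.
Newton–Raphson from ψ₂ = 0.59:
  ψ₂ = 0.590: g = -0.1388, g' = -0.932 → ψ₂ = 0.441
  ψ₂ = 0.441: g = -0.0184, g' = -0.713 → ψ₂ = 0.415
Converged at ψ₂ = 0.415.
  acetaldehyde: x = 0.505, y = 0.895
  ethanol: x = 0.329, y = 0.086
  1-propanol: x = 0.165, y = 0.020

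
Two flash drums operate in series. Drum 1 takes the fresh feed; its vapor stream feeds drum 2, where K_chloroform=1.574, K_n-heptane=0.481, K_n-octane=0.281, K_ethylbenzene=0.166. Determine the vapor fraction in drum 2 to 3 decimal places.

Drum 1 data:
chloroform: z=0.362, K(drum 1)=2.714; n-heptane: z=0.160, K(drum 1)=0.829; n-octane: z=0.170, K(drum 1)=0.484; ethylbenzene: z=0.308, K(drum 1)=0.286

V/F (drum 2) = 0.345

Drum 1:
Material balance + equilibrium reduce to Σ zᵢ(Kᵢ−1)/(1+ψ₁(Kᵢ−1)) = 0.
g(0) = ΣzᵢKᵢ − 1 = 0.285 and g(1) = 1 − Σzᵢ/Kᵢ = -0.755, so a root lies in (0, 1).
Iterate (Newton) starting at ψ₁ = 0.5:
  ψ₁ = 0.500: g = -0.1560, g' = -0.776 → ψ₁ = 0.299
  ψ₁ = 0.299: g = -0.0019, g' = -0.787 → ψ₁ = 0.297
Converged at ψ₁ = 0.297.
Drum-1 compositions:
  chloroform: x = 0.240, y = 0.651
  n-heptane: x = 0.169, y = 0.140
  n-octane: x = 0.201, y = 0.097
  ethylbenzene: x = 0.391, y = 0.112
Drum-2 feed = drum-1 vapor: z₂ = (0.6514, 0.1397, 0.0971, 0.1117).
Drum 2:
Newton–Raphson from ψ₂ = 0.64:
  ψ₂ = 0.640: g = -0.1644, g' = -0.729 → ψ₂ = 0.414
  ψ₂ = 0.414: g = -0.0323, g' = -0.485 → ψ₂ = 0.348
  ψ₂ = 0.348: g = -0.0013, g' = -0.449 → ψ₂ = 0.345
Converged at ψ₂ = 0.345.
  chloroform: x = 0.544, y = 0.856
  n-heptane: x = 0.170, y = 0.082
  n-octane: x = 0.129, y = 0.036
  ethylbenzene: x = 0.157, y = 0.026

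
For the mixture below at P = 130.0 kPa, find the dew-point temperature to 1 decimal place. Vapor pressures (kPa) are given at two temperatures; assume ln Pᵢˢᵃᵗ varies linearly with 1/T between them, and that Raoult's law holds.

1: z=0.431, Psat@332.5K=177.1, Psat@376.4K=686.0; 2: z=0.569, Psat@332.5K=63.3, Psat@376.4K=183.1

Dew-point temperature: Σzᵢ·P/Pᵢˢᵃᵗ(T) = 1. Interpolate ln Pᵢˢᵃᵗ = aᵢ + bᵢ/T.
  T = 332.5 K: ΣzᵢP/Pᵢˢᵃᵗ = 1.4849
  T = 376.4 K: ΣzᵢP/Pᵢˢᵃᵗ = 0.4857
  T = 354.4 K: ΣzᵢP/Pᵢˢᵃᵗ = 0.8200
  T = 343.4 K: ΣzᵢP/Pᵢˢᵃᵗ = 1.0941
  T = 348.9 K: ΣzᵢP/Pᵢˢᵃᵗ = 0.9449
  T = 346.1 K: ΣzᵢP/Pᵢˢᵃᵗ = 1.0175
Interpolating between 346.1 K and 348.9 K gives T ≈ 346.8 K.

T = 346.8 K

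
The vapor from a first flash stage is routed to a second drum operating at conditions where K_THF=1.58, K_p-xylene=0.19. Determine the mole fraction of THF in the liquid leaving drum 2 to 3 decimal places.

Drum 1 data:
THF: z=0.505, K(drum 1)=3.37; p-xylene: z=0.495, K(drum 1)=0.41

x_THF (drum 2) = 0.583

Drum 1:
Let ψ₁ = V/F and solve Σ zᵢ(Kᵢ−1)/(1+ψ₁(Kᵢ−1)) = 0.
Check two-phase: ΣzᵢKᵢ = 1.905 > 1 and Σzᵢ/Kᵢ = 1.357 > 1, so g(0) = 0.905 > 0 and g(1) = -0.357 < 0.
Iterate (Newton) starting at ψ₁ = 0.47:
  ψ₁ = 0.470: g = 0.1621, g' = -0.965 → ψ₁ = 0.638
  ψ₁ = 0.638: g = 0.0081, g' = -0.893 → ψ₁ = 0.647
Converged at ψ₁ = 0.647.
Drum-1 compositions:
  THF: x = 0.199, y = 0.672
  p-xylene: x = 0.801, y = 0.328
Drum-2 feed = drum-1 vapor: z₂ = (0.6717, 0.3283).
Drum 2:
Let ψ₂ = V/F and solve Σ zᵢ(Kᵢ−1)/(1+ψ₂(Kᵢ−1)) = 0.
Check two-phase: ΣzᵢKᵢ = 1.124 > 1 and Σzᵢ/Kᵢ = 2.153 > 1, so g(0) = 0.124 > 0 and g(1) = -1.153 < 0.
Binary case is linear: z₁(K₁−1)(1+ψ₂(K₂−1)) + z₂(K₂−1)(1+ψ₂(K₁−1)) = 0
⇒ ψ₂ = [z₁(K₁−1)+z₂(K₂−1)] / [−(K₁−1)(K₂−1)] = 0.1237/0.4698 = 0.263
  THF: x = 0.583, y = 0.921
  p-xylene: x = 0.417, y = 0.079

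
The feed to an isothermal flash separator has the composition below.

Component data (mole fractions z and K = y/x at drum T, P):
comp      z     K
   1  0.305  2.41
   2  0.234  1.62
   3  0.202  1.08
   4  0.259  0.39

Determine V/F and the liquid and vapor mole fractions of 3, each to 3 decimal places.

Newton iteration, V/F⁰ = 0.67:
  V/F = 0.670: g = 0.0718, g' = -0.482 → V/F = 0.819
  V/F = 0.819: g = -0.0047, g' = -0.556 → V/F = 0.810
Converged at V/F = 0.810.
Compositions from xᵢ = zᵢ/(1+V/F(Kᵢ−1)), yᵢ = Kᵢxᵢ:
  1: x = 0.142, y = 0.343
  2: x = 0.156, y = 0.252
  3: x = 0.190, y = 0.205
  4: x = 0.512, y = 0.200

V/F = 0.810, x_3 = 0.190, y_3 = 0.205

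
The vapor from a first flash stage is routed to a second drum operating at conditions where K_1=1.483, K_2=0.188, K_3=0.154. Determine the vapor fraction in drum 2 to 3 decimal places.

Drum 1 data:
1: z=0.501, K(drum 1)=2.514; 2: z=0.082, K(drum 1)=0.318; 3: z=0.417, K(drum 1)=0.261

V/F (drum 2) = 0.596

Drum 1:
Newton iteration, ψ₁⁰ = 0.34:
  ψ₁ = 0.340: g = 0.0164, g' = -0.971 → ψ₁ = 0.357
Converged at ψ₁ = 0.357.
Drum-1 compositions:
  1: x = 0.325, y = 0.818
  2: x = 0.108, y = 0.034
  3: x = 0.566, y = 0.148
Drum-2 feed = drum-1 vapor: z₂ = (0.8177, 0.0345, 0.1478).
Drum 2:
Rachford–Rice: g(ψ₂) = Σ zᵢ(Kᵢ−1)/(1+ψ₂(Kᵢ−1)) = 0.
Feasibility: ΣzᵢKᵢ = 1.242, Σzᵢ/Kᵢ = 1.695 — both > 1, two phases present.
Iterate (Newton) starting at ψ₂ = 0.5:
  ψ₂ = 0.500: g = 0.0543, g' = -0.506 → ψ₂ = 0.607
  ψ₂ = 0.607: g = -0.0070, g' = -0.650 → ψ₂ = 0.596
Converged at ψ₂ = 0.596.
  1: x = 0.635, y = 0.941
  2: x = 0.067, y = 0.013
  3: x = 0.298, y = 0.046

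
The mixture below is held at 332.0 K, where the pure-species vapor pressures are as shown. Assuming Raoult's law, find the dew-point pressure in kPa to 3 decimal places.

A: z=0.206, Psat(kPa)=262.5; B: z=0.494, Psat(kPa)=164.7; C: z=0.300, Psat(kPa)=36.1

At the dew point ψ → 1, so Σzᵢ/Kᵢ = 1 with Kᵢ = Pᵢˢᵃᵗ/P ⇒ 1/P = Σzᵢ/Pᵢˢᵃᵗ.
1/P = 0.206/262.5 + 0.494/164.7 + 0.300/36.1 = 0.012094 ⇒ P = 82.683 kPa

Pdew = 82.683 kPa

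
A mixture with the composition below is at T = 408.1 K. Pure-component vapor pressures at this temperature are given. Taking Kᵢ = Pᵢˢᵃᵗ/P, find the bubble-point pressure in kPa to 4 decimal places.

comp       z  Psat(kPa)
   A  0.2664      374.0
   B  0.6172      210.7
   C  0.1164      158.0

At the bubble point ψ → 0, so ΣzᵢKᵢ = 1 with Kᵢ = Pᵢˢᵃᵗ/P ⇒ P = ΣzᵢPᵢˢᵃᵗ.
P = 0.2664·374.0 + 0.6172·210.7 + 0.1164·158.0 = 248.0688 kPa

Pbub = 248.0688 kPa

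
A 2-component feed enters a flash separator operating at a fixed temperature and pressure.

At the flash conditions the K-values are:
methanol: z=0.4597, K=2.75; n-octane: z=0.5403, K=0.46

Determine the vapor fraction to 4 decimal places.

Binary case is linear: z₁(K₁−1)(1+ψ(K₂−1)) + z₂(K₂−1)(1+ψ(K₁−1)) = 0
⇒ ψ = [z₁(K₁−1)+z₂(K₂−1)] / [−(K₁−1)(K₂−1)] = 0.51271/0.94500 = 0.5426

ψ = 0.5426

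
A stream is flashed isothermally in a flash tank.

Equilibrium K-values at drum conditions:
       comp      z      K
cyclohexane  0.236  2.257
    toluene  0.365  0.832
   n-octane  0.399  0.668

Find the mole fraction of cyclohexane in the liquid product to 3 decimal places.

Material balance + equilibrium reduce to Σ zᵢ(Kᵢ−1)/(1+V/F(Kᵢ−1)) = 0.
g(0) = ΣzᵢKᵢ − 1 = 0.103 and g(1) = 1 − Σzᵢ/Kᵢ = -0.141, so a root lies in (0, 1).
Newton–Raphson from V/F = 0.6:
  V/F = 0.600: g = -0.0645, g' = -0.202 → V/F = 0.281
  V/F = 0.281: g = 0.0086, g' = -0.268 → V/F = 0.314
Converged at V/F = 0.314.
Compositions from xᵢ = zᵢ/(1+V/F(Kᵢ−1)), yᵢ = Kᵢxᵢ:
  cyclohexane: x = 0.169, y = 0.382
  toluene: x = 0.385, y = 0.321
  n-octane: x = 0.445, y = 0.298

x_cyclohexane = 0.169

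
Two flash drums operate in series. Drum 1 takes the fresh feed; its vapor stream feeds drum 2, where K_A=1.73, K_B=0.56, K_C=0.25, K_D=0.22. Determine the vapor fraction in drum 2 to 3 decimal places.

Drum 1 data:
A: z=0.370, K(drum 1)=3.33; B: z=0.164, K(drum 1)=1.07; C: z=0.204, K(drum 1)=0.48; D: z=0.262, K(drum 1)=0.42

Drum 1:
Newton iteration, ψ₁⁰ = 0.67:
  ψ₁ = 0.670: g = -0.0638, g' = -0.673 → ψ₁ = 0.575
Converged at ψ₁ = 0.575.
Drum-1 compositions:
  A: x = 0.158, y = 0.526
  B: x = 0.158, y = 0.169
  C: x = 0.291, y = 0.140
  D: x = 0.393, y = 0.165
Drum-2 feed = drum-1 vapor: z₂ = (0.5265, 0.1687, 0.1397, 0.1651).
Drum 2:
Rachford–Rice: g(ψ₂) = Σ zᵢ(Kᵢ−1)/(1+ψ₂(Kᵢ−1)) = 0.
Check two-phase: ΣzᵢKᵢ = 1.077 > 1 and Σzᵢ/Kᵢ = 1.915 > 1, so g(0) = 0.077 > 0 and g(1) = -0.915 < 0.
Iterate (Newton) starting at ψ₂ = 0.5:
  ψ₂ = 0.500: g = -0.1924, g' = -0.675 → ψ₂ = 0.215
  ψ₂ = 0.215: g = -0.0295, g' = -0.506 → ψ₂ = 0.157
  ψ₂ = 0.157: g = -0.0004, g' = -0.495 → ψ₂ = 0.156
Converged at ψ₂ = 0.156.
  A: x = 0.473, y = 0.818
  B: x = 0.181, y = 0.101
  C: x = 0.158, y = 0.040
  D: x = 0.188, y = 0.041

V/F (drum 2) = 0.156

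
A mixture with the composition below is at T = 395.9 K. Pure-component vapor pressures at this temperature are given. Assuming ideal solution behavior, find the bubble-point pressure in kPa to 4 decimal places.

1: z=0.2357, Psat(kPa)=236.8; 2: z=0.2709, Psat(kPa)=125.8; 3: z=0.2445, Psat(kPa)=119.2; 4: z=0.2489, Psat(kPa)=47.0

Pbub = 130.7357 kPa

At the bubble point ψ → 0, so ΣzᵢKᵢ = 1 with Kᵢ = Pᵢˢᵃᵗ/P ⇒ P = ΣzᵢPᵢˢᵃᵗ.
P = 0.2357·236.8 + 0.2709·125.8 + 0.2445·119.2 + 0.2489·47.0 = 130.7357 kPa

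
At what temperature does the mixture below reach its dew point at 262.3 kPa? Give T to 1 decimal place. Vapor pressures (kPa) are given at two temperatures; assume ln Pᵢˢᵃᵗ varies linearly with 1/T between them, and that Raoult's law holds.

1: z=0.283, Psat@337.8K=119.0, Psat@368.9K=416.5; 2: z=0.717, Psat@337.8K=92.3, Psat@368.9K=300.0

T = 362.8 K

Dew-point temperature: Σzᵢ·P/Pᵢˢᵃᵗ(T) = 1. Interpolate ln Pᵢˢᵃᵗ = aᵢ + bᵢ/T.
  T = 337.8 K: ΣzᵢP/Pᵢˢᵃᵗ = 2.6614
  T = 368.9 K: ΣzᵢP/Pᵢˢᵃᵗ = 0.8051
  T = 353.4 K: ΣzᵢP/Pᵢˢᵃᵗ = 1.4229
  T = 361.1 K: ΣzᵢP/Pᵢˢᵃᵗ = 1.0657
  T = 365.0 K: ΣzᵢP/Pᵢˢᵃᵗ = 0.9249
  T = 363.1 K: ΣzᵢP/Pᵢˢᵃᵗ = 0.9907
  T = 362.1 K: ΣzᵢP/Pᵢˢᵃᵗ = 1.0274
Interpolating between 362.1 K and 363.1 K gives T ≈ 362.8 K.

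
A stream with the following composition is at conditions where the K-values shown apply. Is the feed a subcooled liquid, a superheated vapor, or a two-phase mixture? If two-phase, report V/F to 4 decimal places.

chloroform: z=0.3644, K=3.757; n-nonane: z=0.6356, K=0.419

two-phase, V/F = 0.3967

ΣzᵢKᵢ = 1.6354; Σzᵢ/Kᵢ = 1.6139.
Both exceed 1, so a two-phase solution exists.
Let ψ = V/F and solve Σ zᵢ(Kᵢ−1)/(1+ψ(Kᵢ−1)) = 0.
Iterate (Newton) starting at ψ = 0.32:
  ψ = 0.3200: g = 0.08013, g' = -1.1056 → ψ = 0.3925
  ψ = 0.3925: g = 0.00416, g' = -0.9990 → ψ = 0.3966
Converged at ψ = 0.3967.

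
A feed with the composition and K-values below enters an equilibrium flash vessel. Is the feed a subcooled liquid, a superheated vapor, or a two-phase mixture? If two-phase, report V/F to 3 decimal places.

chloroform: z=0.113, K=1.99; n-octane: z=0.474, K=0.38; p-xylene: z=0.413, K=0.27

ΣzᵢKᵢ = 0.516; Σzᵢ/Kᵢ = 2.834.
Since ΣzᵢKᵢ < 1 the mixture is below its bubble point — single liquid phase.

subcooled liquid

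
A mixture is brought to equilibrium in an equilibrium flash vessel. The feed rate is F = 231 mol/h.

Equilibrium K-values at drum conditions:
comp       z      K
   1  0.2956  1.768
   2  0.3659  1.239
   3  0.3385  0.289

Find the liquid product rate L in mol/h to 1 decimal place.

L = 185.0 mol/h

Rachford–Rice: g(ψ) = Σ zᵢ(Kᵢ−1)/(1+ψ(Kᵢ−1)) = 0.
g(0) = ΣzᵢKᵢ − 1 = 0.0738 and g(1) = 1 − Σzᵢ/Kᵢ = -0.6338, so a root lies in (0, 1).
Newton iteration, ψ⁰ = 0.5:
  ψ = 0.5000: g = -0.13128, g' = -0.5197 → ψ = 0.2474
  ψ = 0.2474: g = -0.01869, g' = -0.3937 → ψ = 0.1999
  ψ = 0.1999: g = -0.00028, g' = -0.3826 → ψ = 0.1992
Converged at ψ = 0.1992.
Then V = ψ·F = 0.1992·231 = 46.0 mol/h and L = F − V = 185.0 mol/h.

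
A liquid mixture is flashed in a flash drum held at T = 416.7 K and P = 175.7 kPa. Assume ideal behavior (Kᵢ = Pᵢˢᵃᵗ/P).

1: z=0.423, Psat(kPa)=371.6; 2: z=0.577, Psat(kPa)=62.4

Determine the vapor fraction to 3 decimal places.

Raoult's law: Kᵢ = Pᵢˢᵃᵗ/P = Pᵢˢᵃᵗ/175.7.
  K_1 = 371.6/175.7 = 2.11497, K_2 = 62.4/175.7 = 0.35515
Iterate (Newton) starting at ψ = 0.5:
  ψ = 0.500: g = -0.2463, g' = -0.739 → ψ = 0.167
  ψ = 0.167: g = -0.0193, g' = -0.675 → ψ = 0.138
Converged at ψ = 0.138.

ψ = 0.138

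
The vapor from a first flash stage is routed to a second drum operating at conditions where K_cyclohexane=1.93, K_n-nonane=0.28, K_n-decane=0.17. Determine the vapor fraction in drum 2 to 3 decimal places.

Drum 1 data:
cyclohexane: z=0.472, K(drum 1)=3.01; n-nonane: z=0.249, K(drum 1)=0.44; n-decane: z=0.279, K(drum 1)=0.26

Drum 1:
Let ψ₁ = V/F and solve Σ zᵢ(Kᵢ−1)/(1+ψ₁(Kᵢ−1)) = 0.
Check two-phase: ΣzᵢKᵢ = 1.603 > 1 and Σzᵢ/Kᵢ = 1.796 > 1, so g(0) = 0.603 > 0 and g(1) = -0.796 < 0.
Newton iteration, ψ₁⁰ = 0.33:
  ψ₁ = 0.330: g = 0.1262, g' = -1.074 → ψ₁ = 0.447
  ψ₁ = 0.447: g = 0.0048, g' = -1.009 → ψ₁ = 0.452
Converged at ψ₁ = 0.452.
Drum-1 compositions:
  cyclohexane: x = 0.247, y = 0.744
  n-nonane: x = 0.333, y = 0.147
  n-decane: x = 0.419, y = 0.109
Drum-2 feed = drum-1 vapor: z₂ = (0.7443, 0.1467, 0.1090).
Drum 2:
Rachford–Rice: g(ψ₂) = Σ zᵢ(Kᵢ−1)/(1+ψ₂(Kᵢ−1)) = 0.
g(0) = ΣzᵢKᵢ − 1 = 0.496 and g(1) = 1 − Σzᵢ/Kᵢ = -0.551, so a root lies in (0, 1).
Newton iteration, ψ₂⁰ = 0.5:
  ψ₂ = 0.500: g = 0.1527, g' = -0.705 → ψ₂ = 0.717
  ψ₂ = 0.717: g = -0.0262, g' = -1.014 → ψ₂ = 0.691
  ψ₂ = 0.691: g = -0.0008, g' = -0.952 → ψ₂ = 0.690
Converged at ψ₂ = 0.690.
  cyclohexane: x = 0.453, y = 0.875
  n-nonane: x = 0.292, y = 0.082
  n-decane: x = 0.255, y = 0.043

V/F (drum 2) = 0.690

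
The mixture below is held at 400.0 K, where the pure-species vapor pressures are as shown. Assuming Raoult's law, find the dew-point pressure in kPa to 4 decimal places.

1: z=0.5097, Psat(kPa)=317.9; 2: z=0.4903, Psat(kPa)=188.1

Pdew = 237.5338 kPa

At the dew point ψ → 1, so Σzᵢ/Kᵢ = 1 with Kᵢ = Pᵢˢᵃᵗ/P ⇒ 1/P = Σzᵢ/Pᵢˢᵃᵗ.
1/P = 0.5097/317.9 + 0.4903/188.1 = 0.0042099 ⇒ P = 237.5338 kPa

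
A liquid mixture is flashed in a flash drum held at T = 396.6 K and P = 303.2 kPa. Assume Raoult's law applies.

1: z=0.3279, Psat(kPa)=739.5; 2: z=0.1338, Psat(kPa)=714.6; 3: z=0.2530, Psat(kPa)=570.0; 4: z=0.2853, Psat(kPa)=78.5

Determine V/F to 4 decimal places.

V/F = 0.7264

Raoult's law: Kᵢ = Pᵢˢᵃᵗ/P = Pᵢˢᵃᵗ/303.2.
  K_1 = 739.5/303.2 = 2.438984, K_2 = 714.6/303.2 = 2.356860, K_3 = 570.0/303.2 = 1.879947, K_4 = 78.5/303.2 = 0.258905
Material balance + equilibrium reduce to Σ zᵢ(Kᵢ−1)/(1+V/F(Kᵢ−1)) = 0.
Check two-phase: ΣzᵢKᵢ = 1.6646 > 1 and Σzᵢ/Kᵢ = 1.4277 > 1, so g(0) = 0.6646 > 0 and g(1) = -0.4277 < 0.
Iterate (Newton) starting at V/F = 0.5:
  V/F = 0.5000: g = 0.20128, g' = -0.8070 → V/F = 0.7494
  V/F = 0.7494: g = -0.02434, g' = -1.0815 → V/F = 0.7269
  V/F = 0.7269: g = -0.00055, g' = -1.0339 → V/F = 0.7264
Converged at V/F = 0.7264.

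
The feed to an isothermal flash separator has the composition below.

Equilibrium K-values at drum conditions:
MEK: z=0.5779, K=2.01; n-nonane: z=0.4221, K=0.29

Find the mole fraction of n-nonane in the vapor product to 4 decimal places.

y_n-nonane = 0.1703

Let β = V/F and solve Σ zᵢ(Kᵢ−1)/(1+β(Kᵢ−1)) = 0.
Check two-phase: ΣzᵢKᵢ = 1.2840 > 1 and Σzᵢ/Kᵢ = 1.7430 > 1, so g(0) = 0.2840 > 0 and g(1) = -0.7430 < 0.
Binary case is linear: z₁(K₁−1)(1+β(K₂−1)) + z₂(K₂−1)(1+β(K₁−1)) = 0
⇒ β = [z₁(K₁−1)+z₂(K₂−1)] / [−(K₁−1)(K₂−1)] = 0.28399/0.71710 = 0.3960
Compositions from xᵢ = zᵢ/(1+β(Kᵢ−1)), yᵢ = Kᵢxᵢ:
  MEK: x = 0.4128, y = 0.8297
  n-nonane: x = 0.5872, y = 0.1703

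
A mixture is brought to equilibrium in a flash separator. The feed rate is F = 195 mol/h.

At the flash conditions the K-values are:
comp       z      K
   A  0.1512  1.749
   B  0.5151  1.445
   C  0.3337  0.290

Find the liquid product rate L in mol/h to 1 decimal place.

L = 139.6 mol/h

Rachford–Rice: g(β) = Σ zᵢ(Kᵢ−1)/(1+β(Kᵢ−1)) = 0.
g(0) = ΣzᵢKᵢ − 1 = 0.1055 and g(1) = 1 − Σzᵢ/Kᵢ = -0.5936, so a root lies in (0, 1).
Iterate (Newton) starting at β = 0.41:
  β = 0.4100: g = -0.05372, g' = -0.4573 → β = 0.2925
  β = 0.2925: g = -0.00332, g' = -0.4049 → β = 0.2843
Converged at β = 0.2843.
Then V = β·F = 0.2843·195 = 55.4 mol/h and L = F − V = 139.6 mol/h.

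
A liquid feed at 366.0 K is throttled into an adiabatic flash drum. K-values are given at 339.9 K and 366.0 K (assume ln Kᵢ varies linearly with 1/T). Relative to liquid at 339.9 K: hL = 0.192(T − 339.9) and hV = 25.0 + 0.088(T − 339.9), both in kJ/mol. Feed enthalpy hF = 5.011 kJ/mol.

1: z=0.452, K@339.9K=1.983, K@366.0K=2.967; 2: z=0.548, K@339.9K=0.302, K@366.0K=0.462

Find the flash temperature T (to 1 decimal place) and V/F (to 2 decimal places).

Adiabatic flash: solve Rachford–Rice at each trial T, then check hF = ψ·hV(T) + (1−ψ)·hL(T).
  T = 339.9 K: K = (1.983, 0.302), RR gives ψ = 0.090, H_out = 2.252 kJ/mol
  T = 366.0 K: K = (2.967, 0.462), RR gives ψ = 0.562, H_out = 17.526 kJ/mol
  T = 352.9 K: K = (2.442, 0.376), RR gives ψ = 0.344, H_out = 10.643 kJ/mol
  T = 346.4 K: K = (2.205, 0.338), RR gives ψ = 0.228, H_out = 6.786 kJ/mol
  T = 343.1 K: K = (2.090, 0.319), RR gives ψ = 0.161, H_out = 4.595 kJ/mol
  T = 344.8 K: K = (2.149, 0.329), RR gives ψ = 0.196, H_out = 5.748 kJ/mol
Linear interpolation between T = 343.1 (H_out = 4.595) and T = 344.8 (H_out = 5.748) on hF = 5.011 gives T ≈ 343.7 K, at which ψ = 0.17.

T = 343.7 K, V/F = 0.17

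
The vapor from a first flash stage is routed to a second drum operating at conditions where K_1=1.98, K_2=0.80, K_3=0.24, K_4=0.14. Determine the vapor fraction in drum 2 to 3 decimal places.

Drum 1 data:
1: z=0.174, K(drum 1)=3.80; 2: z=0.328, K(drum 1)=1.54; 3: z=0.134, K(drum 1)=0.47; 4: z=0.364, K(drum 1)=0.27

V/F (drum 2) = 0.224

Drum 1:
Iterate (Newton) starting at ψ₁ = 0.5:
  ψ₁ = 0.500: g = -0.1726, g' = -0.847 → ψ₁ = 0.296
  ψ₁ = 0.296: g = -0.0042, g' = -0.847 → ψ₁ = 0.291
Converged at ψ₁ = 0.291.
Drum-1 compositions:
  1: x = 0.096, y = 0.364
  2: x = 0.283, y = 0.436
  3: x = 0.158, y = 0.074
  4: x = 0.462, y = 0.125
Drum-2 feed = drum-1 vapor: z₂ = (0.3642, 0.4365, 0.0745, 0.1248).
Drum 2:
Material balance + equilibrium reduce to Σ zᵢ(Kᵢ−1)/(1+ψ₂(Kᵢ−1)) = 0.
g(0) = ΣzᵢKᵢ − 1 = 0.106 and g(1) = 1 − Σzᵢ/Kᵢ = -0.931, so a root lies in (0, 1).
Newton iteration, ψ₂⁰ = 0.43:
  ψ₂ = 0.430: g = -0.0988, g' = -0.521 → ψ₂ = 0.241
  ψ₂ = 0.241: g = -0.0074, g' = -0.460 → ψ₂ = 0.224
Converged at ψ₂ = 0.224.
  1: x = 0.299, y = 0.591
  2: x = 0.457, y = 0.366
  3: x = 0.090, y = 0.022
  4: x = 0.155, y = 0.022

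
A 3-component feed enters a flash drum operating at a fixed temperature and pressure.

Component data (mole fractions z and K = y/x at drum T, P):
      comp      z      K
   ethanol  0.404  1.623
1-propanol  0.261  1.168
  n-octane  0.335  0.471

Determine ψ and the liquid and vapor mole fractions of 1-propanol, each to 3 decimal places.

Rachford–Rice: g(ψ) = Σ zᵢ(Kᵢ−1)/(1+ψ(Kᵢ−1)) = 0.
Feasibility: ΣzᵢKᵢ = 1.118, Σzᵢ/Kᵢ = 1.184 — both > 1, two phases present.
Newton–Raphson from ψ = 0.65:
  ψ = 0.650: g = -0.0514, g' = -0.303 → ψ = 0.480
  ψ = 0.480: g = -0.0033, g' = -0.268 → ψ = 0.468
Converged at ψ = 0.468.
Compositions from xᵢ = zᵢ/(1+ψ(Kᵢ−1)), yᵢ = Kᵢxᵢ:
  ethanol: x = 0.313, y = 0.508
  1-propanol: x = 0.242, y = 0.283
  n-octane: x = 0.445, y = 0.210

ψ = 0.468, x_1-propanol = 0.242, y_1-propanol = 0.283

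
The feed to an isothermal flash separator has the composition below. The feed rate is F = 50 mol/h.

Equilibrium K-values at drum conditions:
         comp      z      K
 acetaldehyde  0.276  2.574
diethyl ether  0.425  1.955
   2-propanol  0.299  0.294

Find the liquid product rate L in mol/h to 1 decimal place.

Material balance + equilibrium reduce to Σ zᵢ(Kᵢ−1)/(1+ψ(Kᵢ−1)) = 0.
g(0) = ΣzᵢKᵢ − 1 = 0.629 and g(1) = 1 − Σzᵢ/Kᵢ = -0.342, so a root lies in (0, 1).
Newton–Raphson from ψ = 0.5:
  ψ = 0.500: g = 0.1915, g' = -0.748 → ψ = 0.756
  ψ = 0.756: g = -0.0188, g' = -0.959 → ψ = 0.737
  ψ = 0.737: g = -0.0003, g' = -0.927 → ψ = 0.736
Converged at ψ = 0.736.
Then V = ψ·F = 0.7362·50 = 36.8 mol/h and L = F − V = 13.2 mol/h.

L = 13.2 mol/h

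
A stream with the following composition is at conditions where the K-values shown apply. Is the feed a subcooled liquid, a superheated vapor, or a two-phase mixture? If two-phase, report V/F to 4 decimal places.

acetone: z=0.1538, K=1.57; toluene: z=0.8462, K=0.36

subcooled liquid

ΣzᵢKᵢ = 0.5461; Σzᵢ/Kᵢ = 2.4485.
Since ΣzᵢKᵢ < 1 the mixture is below its bubble point — single liquid phase.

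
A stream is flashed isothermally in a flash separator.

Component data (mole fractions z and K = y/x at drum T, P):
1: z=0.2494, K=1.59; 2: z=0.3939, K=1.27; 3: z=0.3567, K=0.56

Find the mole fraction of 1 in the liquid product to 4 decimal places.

x_1 = 0.1898

Rachford–Rice: g(V/F) = Σ zᵢ(Kᵢ−1)/(1+V/F(Kᵢ−1)) = 0.
g(0) = ΣzᵢKᵢ − 1 = 0.0966 and g(1) = 1 − Σzᵢ/Kᵢ = -0.1040, so a root lies in (0, 1).
Iterate (Newton) starting at V/F = 0.48:
  V/F = 0.4800: g = 0.00985, g' = -0.1862 → V/F = 0.5329
  V/F = 0.5329: g = -0.00010, g' = -0.1900 → V/F = 0.5324
Converged at V/F = 0.5324.
Compositions from xᵢ = zᵢ/(1+V/F(Kᵢ−1)), yᵢ = Kᵢxᵢ:
  1: x = 0.1898, y = 0.3018
  2: x = 0.3444, y = 0.4374
  3: x = 0.4658, y = 0.2609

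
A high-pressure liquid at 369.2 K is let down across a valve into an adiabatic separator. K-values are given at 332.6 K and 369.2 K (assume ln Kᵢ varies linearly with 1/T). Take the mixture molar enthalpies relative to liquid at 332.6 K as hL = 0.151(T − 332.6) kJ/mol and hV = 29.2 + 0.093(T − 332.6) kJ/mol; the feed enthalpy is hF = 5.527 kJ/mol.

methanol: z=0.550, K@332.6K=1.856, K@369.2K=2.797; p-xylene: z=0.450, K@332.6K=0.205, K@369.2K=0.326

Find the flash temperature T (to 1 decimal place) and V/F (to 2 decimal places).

Adiabatic flash: solve Rachford–Rice at each trial T, then check hF = ψ·hV(T) + (1−ψ)·hL(T).
  T = 332.6 K: K = (1.856, 0.205), RR gives ψ = 0.166, H_out = 4.851 kJ/mol
  T = 369.2 K: K = (2.797, 0.326), RR gives ψ = 0.566, H_out = 20.842 kJ/mol
  T = 350.9 K: K = (2.303, 0.262), RR gives ψ = 0.400, H_out = 14.006 kJ/mol
  T = 341.8 K: K = (2.075, 0.233), RR gives ψ = 0.298, H_out = 9.928 kJ/mol
  T = 337.2 K: K = (1.964, 0.219), RR gives ψ = 0.237, H_out = 7.548 kJ/mol
  T = 334.9 K: K = (1.909, 0.212), RR gives ψ = 0.203, H_out = 6.245 kJ/mol
Linear interpolation between T = 332.6 (H_out = 4.851) and T = 334.9 (H_out = 6.245) on hF = 5.527 gives T ≈ 333.7 K, at which ψ = 0.18.

T = 333.7 K, V/F = 0.18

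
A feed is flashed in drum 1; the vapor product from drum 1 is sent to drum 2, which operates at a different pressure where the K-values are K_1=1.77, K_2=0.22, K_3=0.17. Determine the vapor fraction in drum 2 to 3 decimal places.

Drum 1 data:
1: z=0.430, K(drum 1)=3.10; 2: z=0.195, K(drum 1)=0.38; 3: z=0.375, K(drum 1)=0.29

Drum 1:
Rachford–Rice: g(ψ₁) = Σ zᵢ(Kᵢ−1)/(1+ψ₁(Kᵢ−1)) = 0.
g(0) = ΣzᵢKᵢ − 1 = 0.516 and g(1) = 1 − Σzᵢ/Kᵢ = -0.945, so a root lies in (0, 1).
Newton–Raphson from ψ₁ = 0.5:
  ψ₁ = 0.500: g = -0.1475, g' = -1.063 → ψ₁ = 0.361
Converged at ψ₁ = 0.361.
Drum-1 compositions:
  1: x = 0.245, y = 0.758
  2: x = 0.251, y = 0.095
  3: x = 0.504, y = 0.146
Drum-2 feed = drum-1 vapor: z₂ = (0.7583, 0.0955, 0.1462).
Drum 2:
Newton–Raphson from ψ₂ = 0.65:
  ψ₂ = 0.650: g = -0.0254, g' = -0.914 → ψ₂ = 0.622
  ψ₂ = 0.622: g = -0.0008, g' = -0.855 → ψ₂ = 0.621
Converged at ψ₂ = 0.621.
  1: x = 0.513, y = 0.908
  2: x = 0.185, y = 0.041
  3: x = 0.302, y = 0.051

V/F (drum 2) = 0.621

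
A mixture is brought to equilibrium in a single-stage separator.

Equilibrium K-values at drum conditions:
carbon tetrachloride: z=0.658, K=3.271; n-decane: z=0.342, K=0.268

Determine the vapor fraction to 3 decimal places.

ψ = 0.748

Let ψ = V/F and solve Σ zᵢ(Kᵢ−1)/(1+ψ(Kᵢ−1)) = 0.
g(0) = ΣzᵢKᵢ − 1 = 1.244 and g(1) = 1 − Σzᵢ/Kᵢ = -0.477, so a root lies in (0, 1).
Binary case is linear: z₁(K₁−1)(1+ψ(K₂−1)) + z₂(K₂−1)(1+ψ(K₁−1)) = 0
⇒ ψ = [z₁(K₁−1)+z₂(K₂−1)] / [−(K₁−1)(K₂−1)] = 1.2440/1.6624 = 0.748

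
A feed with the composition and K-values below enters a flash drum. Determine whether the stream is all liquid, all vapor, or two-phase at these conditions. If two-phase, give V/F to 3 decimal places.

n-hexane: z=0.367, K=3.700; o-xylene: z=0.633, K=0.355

two-phase, V/F = 0.335

ΣzᵢKᵢ = 1.583; Σzᵢ/Kᵢ = 1.882.
Both exceed 1, so a two-phase solution exists.
Let ψ = V/F and solve Σ zᵢ(Kᵢ−1)/(1+ψ(Kᵢ−1)) = 0.
Newton iteration, ψ⁰ = 0.5:
  ψ = 0.500: g = -0.1810, g' = -1.058 → ψ = 0.329
  ψ = 0.329: g = 0.0065, g' = -1.175 → ψ = 0.335
Converged at ψ = 0.335.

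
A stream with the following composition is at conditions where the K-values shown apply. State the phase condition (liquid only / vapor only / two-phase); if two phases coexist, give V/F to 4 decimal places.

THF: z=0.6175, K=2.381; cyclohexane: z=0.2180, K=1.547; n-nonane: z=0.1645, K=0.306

ΣzᵢKᵢ = 1.8579; Σzᵢ/Kᵢ = 0.9378.
Since Σzᵢ/Kᵢ < 1 the mixture is above its dew point — single vapor phase.

vapor only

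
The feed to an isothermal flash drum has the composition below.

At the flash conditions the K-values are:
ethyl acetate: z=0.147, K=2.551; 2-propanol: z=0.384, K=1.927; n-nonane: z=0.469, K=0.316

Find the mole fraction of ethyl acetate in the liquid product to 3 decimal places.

Material balance + equilibrium reduce to Σ zᵢ(Kᵢ−1)/(1+ψ(Kᵢ−1)) = 0.
g(0) = ΣzᵢKᵢ − 1 = 0.263 and g(1) = 1 − Σzᵢ/Kᵢ = -0.741, so a root lies in (0, 1).
Newton iteration, ψ⁰ = 0.5:
  ψ = 0.500: g = -0.1159, g' = -0.773 → ψ = 0.350
  ψ = 0.350: g = -0.0053, g' = -0.716 → ψ = 0.343
Converged at ψ = 0.343.
Compositions from xᵢ = zᵢ/(1+ψ(Kᵢ−1)), yᵢ = Kᵢxᵢ:
  ethyl acetate: x = 0.096, y = 0.245
  2-propanol: x = 0.291, y = 0.562
  n-nonane: x = 0.613, y = 0.194

x_ethyl acetate = 0.096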